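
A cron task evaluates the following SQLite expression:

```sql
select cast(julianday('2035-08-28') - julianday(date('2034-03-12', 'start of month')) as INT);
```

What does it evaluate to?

545

`start of month` rewinds 2034-03-12 to 2034-03-01.
30 days remain in March 2034 after the 1st (31 − 1).
Full months from April 2034 through July 2035 contribute their day counts.
Then 28 days into August 2035.
Total: 30 + 30 + 31 + 30 + 31 + 31 + 30 + 31 + 30 + 31 + 31 + 28 + 31 + 30 + 31 + 30 + 31 + 28 = 545.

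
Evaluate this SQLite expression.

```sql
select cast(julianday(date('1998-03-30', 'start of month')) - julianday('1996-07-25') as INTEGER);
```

`start of month` rewinds 1998-03-30 to 1998-03-01.
6 days remain in July 1996 after the 25th (31 − 25).
Full months from August 1996 through February 1998 contribute their day counts.
Then 1 day into March 1998.
Total: 6 + 31 + 30 + 31 + 30 + 31 + 31 + 28 + 31 + 30 + 31 + 30 + 31 + 31 + 30 + 31 + 30 + 31 + 31 + 28 + 1 = 584.

584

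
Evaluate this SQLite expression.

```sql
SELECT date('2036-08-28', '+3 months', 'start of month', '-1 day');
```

Adding +3 months to 2036-08-28 gives 2036-11-28.
`start of month` rewinds 2036-11-28 to 2036-11-01.
Going back 1 day from 2036-11-01 reaches 2036-10-31 (last day of October, 31 days).

2036-10-31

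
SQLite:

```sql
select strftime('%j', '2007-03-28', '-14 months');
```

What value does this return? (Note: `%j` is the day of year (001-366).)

First apply '-14 months': 2007-03-28 → 2006-01-28.
Day-of-year for 2006-01-28: days since 2006-01-01 inclusive = 28, zero-padded to 028.

028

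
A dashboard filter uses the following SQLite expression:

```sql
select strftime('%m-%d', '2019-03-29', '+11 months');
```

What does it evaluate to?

First apply '+11 months': 2019-03-29 → 2020-02-29.
`%m-%d` extracts the month-day: 02-29.

02-29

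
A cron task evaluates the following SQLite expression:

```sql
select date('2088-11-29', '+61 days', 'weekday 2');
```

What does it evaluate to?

Applying '+61 days' to 2088-11-29: counting 61 days forward gives 2089-01-29.
`weekday 2` advances to the next Tuesday; 2089-01-29 is a Saturday, so it moves forward to 2089-02-01.

2089-02-01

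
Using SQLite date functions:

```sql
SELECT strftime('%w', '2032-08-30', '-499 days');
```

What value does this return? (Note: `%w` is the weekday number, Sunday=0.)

First apply '-499 days': 2032-08-30 → 2031-04-19.
2031-04-19 is a Saturday; with Sunday=0 that is 6.

6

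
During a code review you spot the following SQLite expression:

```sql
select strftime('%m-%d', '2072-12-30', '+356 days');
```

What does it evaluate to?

12-21

First apply '+356 days': 2072-12-30 → 2073-12-21.
`%m-%d` extracts the month-day: 12-21.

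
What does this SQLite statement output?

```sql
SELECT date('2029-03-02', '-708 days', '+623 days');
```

Applying '-708 days' to 2029-03-02: counting 708 days back gives 2027-03-25.
Applying '+623 days' to 2027-03-25: counting 623 days forward gives 2028-12-07.

2028-12-07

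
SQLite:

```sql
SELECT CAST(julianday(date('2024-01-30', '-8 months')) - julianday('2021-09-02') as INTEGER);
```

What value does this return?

635

Adding -8 months to 2024-01-30 gives 2023-05-30.
28 days remain in September 2021 after the 2nd (30 − 2).
Full months from October 2021 through April 2023 contribute their day counts.
Then 30 days into May 2023.
Total: 28 + 31 + 30 + 31 + 31 + 28 + 31 + 30 + 31 + 30 + 31 + 31 + 30 + 31 + 30 + 31 + 31 + 28 + 31 + 30 + 30 = 635.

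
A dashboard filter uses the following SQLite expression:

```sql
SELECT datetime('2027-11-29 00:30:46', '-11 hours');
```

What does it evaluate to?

-11 hours from 2027-11-29 00:30:46 is 2027-11-28 13:30:46 (crosses midnight).

2027-11-28 13:30:46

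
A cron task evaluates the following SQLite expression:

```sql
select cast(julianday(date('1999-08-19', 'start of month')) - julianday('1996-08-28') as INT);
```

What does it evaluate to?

`start of month` rewinds 1999-08-19 to 1999-08-01.
3 days remain in August 1996 after the 28th (31 − 28).
Full months from September 1996 through July 1999 contribute their day counts.
Then 1 day into August 1999.
Total: 3 + 30 + 31 + 30 + 31 + 31 + 28 + 31 + 30 + 31 + 30 + 31 + 31 + 30 + 31 + 30 + 31 + 31 + 28 + 31 + 30 + 31 + 30 + 31 + 31 + 30 + 31 + 30 + 31 + 31 + 28 + 31 + 30 + 31 + 30 + 31 + 1 = 1068.

1068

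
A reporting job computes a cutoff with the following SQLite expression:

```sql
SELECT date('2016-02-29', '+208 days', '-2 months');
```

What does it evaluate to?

2016-07-24

Applying '+208 days' to 2016-02-29: counting 208 days forward gives 2016-09-24.
Adding -2 months to 2016-09-24 gives 2016-07-24.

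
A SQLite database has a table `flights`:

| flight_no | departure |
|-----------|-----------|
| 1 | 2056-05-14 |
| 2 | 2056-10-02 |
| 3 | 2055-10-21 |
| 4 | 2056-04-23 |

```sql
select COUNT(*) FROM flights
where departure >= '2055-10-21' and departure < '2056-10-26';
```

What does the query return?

4

Rows in [2055-10-21, 2056-10-26): 2056-05-14, 2056-10-02, 2055-10-21, 2056-04-23 → 4 rows.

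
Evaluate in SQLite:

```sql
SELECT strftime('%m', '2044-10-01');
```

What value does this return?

`%m` extracts the 2-digit month (01-12): 10.

10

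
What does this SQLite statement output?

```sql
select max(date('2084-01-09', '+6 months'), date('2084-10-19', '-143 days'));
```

2084-07-09

date('2084-01-09', '+6 months') → 2084-07-09.
date('2084-10-19', '-143 days') → 2084-05-29.
Later of the two is 2084-07-09.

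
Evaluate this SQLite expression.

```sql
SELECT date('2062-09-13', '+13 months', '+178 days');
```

Adding +13 months to 2062-09-13 gives 2063-10-13.
Applying '+178 days' to 2063-10-13: counting 178 days forward gives 2064-04-08.

2064-04-08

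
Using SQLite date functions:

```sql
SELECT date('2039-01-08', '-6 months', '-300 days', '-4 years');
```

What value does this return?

Adding -6 months to 2039-01-08 gives 2038-07-08.
Applying '-300 days' to 2038-07-08: counting 300 days back gives 2037-09-11.
Adding -4 years to 2037-09-11 gives 2033-09-11.

2033-09-11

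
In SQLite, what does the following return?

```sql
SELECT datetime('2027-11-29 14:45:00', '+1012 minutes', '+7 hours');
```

1012 minutes = 16h 52m; +1012 minutes from 2027-11-29 14:45:00 is 2027-11-30 07:37:00 (crosses midnight).
+7 hours from 2027-11-30 07:37:00 is 2027-11-30 14:37:00.

2027-11-30 14:37:00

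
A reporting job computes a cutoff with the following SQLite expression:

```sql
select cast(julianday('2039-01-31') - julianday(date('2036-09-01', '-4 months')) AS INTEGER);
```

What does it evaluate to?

1005

Adding -4 months to 2036-09-01 gives 2036-05-01.
30 days remain in May 2036 after the 1st (31 − 1).
Full months from June 2036 through December 2038 contribute their day counts.
Then 31 days into January 2039.
Total: 30 + 30 + 31 + 31 + 30 + 31 + 30 + 31 + 31 + 28 + 31 + 30 + 31 + 30 + 31 + 31 + 30 + 31 + 30 + 31 + 31 + 28 + 31 + 30 + 31 + 30 + 31 + 31 + 30 + 31 + 30 + 31 + 31 = 1005.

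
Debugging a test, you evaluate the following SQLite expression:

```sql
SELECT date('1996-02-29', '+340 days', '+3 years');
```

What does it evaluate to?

2000-02-03

Applying '+340 days' to 1996-02-29: counting 340 days forward gives 1997-02-03.
Adding +3 years to 1997-02-03 gives 2000-02-03.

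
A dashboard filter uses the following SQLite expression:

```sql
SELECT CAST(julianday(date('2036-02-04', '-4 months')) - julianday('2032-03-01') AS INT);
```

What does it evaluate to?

Adding -4 months to 2036-02-04 gives 2035-10-04.
30 days remain in March 2032 after the 1st (31 − 1).
Full months from April 2032 through September 2035 contribute their day counts.
Then 4 days into October 2035.
Total: 30 + 30 + 31 + 30 + 31 + 31 + 30 + 31 + 30 + 31 + 31 + 28 + 31 + 30 + 31 + 30 + 31 + 31 + 30 + 31 + 30 + 31 + 31 + 28 + 31 + 30 + 31 + 30 + 31 + 31 + 30 + 31 + 30 + 31 + 31 + 28 + 31 + 30 + 31 + 30 + 31 + 31 + 30 + 4 = 1312.

1312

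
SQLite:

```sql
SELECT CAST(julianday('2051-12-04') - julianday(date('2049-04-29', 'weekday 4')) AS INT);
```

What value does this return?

949

`weekday 4` advances to the next Thursday; 2049-04-29 is already a Thursday, so it stays at 2049-04-29.
1 day remains in April 2049 after the 29th (30 − 29).
Full months from May 2049 through November 2051 contribute their day counts.
Then 4 days into December 2051.
Total: 1 + 31 + 30 + 31 + 31 + 30 + 31 + 30 + 31 + 31 + 28 + 31 + 30 + 31 + 30 + 31 + 31 + 30 + 31 + 30 + 31 + 31 + 28 + 31 + 30 + 31 + 30 + 31 + 31 + 30 + 31 + 30 + 4 = 949.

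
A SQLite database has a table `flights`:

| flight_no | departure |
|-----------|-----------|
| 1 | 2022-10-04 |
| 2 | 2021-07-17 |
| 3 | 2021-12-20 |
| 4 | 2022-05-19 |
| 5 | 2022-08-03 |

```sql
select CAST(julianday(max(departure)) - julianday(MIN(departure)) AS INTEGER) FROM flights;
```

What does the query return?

444

MIN = 2021-07-17, MAX = 2022-10-04.
14 days remain in July 2021 after the 17th (31 − 17).
Full months from August 2021 through September 2022 contribute their day counts.
Then 4 days into October 2022.
Total: 14 + 31 + 30 + 31 + 30 + 31 + 31 + 28 + 31 + 30 + 31 + 30 + 31 + 31 + 30 + 4 = 444.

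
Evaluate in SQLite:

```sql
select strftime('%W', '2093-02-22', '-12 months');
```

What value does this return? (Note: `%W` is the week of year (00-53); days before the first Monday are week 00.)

07

First apply '-12 months': 2093-02-22 → 2092-02-22.
2092-02-22 is a Friday. SQLite's %W counts Mondays since the year started; the result is 07.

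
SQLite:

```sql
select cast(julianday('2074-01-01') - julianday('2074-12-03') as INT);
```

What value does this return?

-336

30 days remain in January 2074 after the 1st (31 − 1).
Full months from February 2074 through November 2074 contribute their day counts.
Then 3 days into December 2074.
Total: 30 + 28 + 31 + 30 + 31 + 30 + 31 + 31 + 30 + 31 + 30 + 3 = 336.
The subtraction is earlier − later, so the result is −336 → -336.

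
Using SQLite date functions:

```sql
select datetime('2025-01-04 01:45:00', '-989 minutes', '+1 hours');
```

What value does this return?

989 minutes = 16h 29m; -989 minutes from 2025-01-04 01:45:00 is 2025-01-03 09:16:00 (crosses midnight).
+1 hours from 2025-01-03 09:16:00 is 2025-01-03 10:16:00.

2025-01-03 10:16:00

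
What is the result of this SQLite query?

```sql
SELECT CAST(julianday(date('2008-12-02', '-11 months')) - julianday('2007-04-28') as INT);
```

Adding -11 months to 2008-12-02 gives 2008-01-02.
2 days remain in April 2007 after the 28th (30 − 28).
Full months from May 2007 through December 2007 contribute their day counts.
Then 2 days into January 2008.
Total: 2 + 31 + 30 + 31 + 31 + 30 + 31 + 30 + 31 + 2 = 249.

249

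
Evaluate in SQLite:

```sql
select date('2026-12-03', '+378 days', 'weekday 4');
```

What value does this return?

2027-12-16

Applying '+378 days' to 2026-12-03: counting 378 days forward gives 2027-12-16.
`weekday 4` advances to the next Thursday; 2027-12-16 is already a Thursday, so it stays at 2027-12-16.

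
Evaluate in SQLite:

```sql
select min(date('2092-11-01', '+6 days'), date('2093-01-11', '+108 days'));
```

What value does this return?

date('2092-11-01', '+6 days') → 2092-11-07.
date('2093-01-11', '+108 days') → 2093-04-29.
Earlier of the two is 2092-11-07.

2092-11-07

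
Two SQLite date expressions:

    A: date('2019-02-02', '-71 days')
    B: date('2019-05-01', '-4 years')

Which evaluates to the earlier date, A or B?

B

A = 2018-11-23.
B = 2015-05-01.
B is earlier.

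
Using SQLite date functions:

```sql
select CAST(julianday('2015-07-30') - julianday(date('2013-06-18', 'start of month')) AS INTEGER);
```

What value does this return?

`start of month` rewinds 2013-06-18 to 2013-06-01.
29 days remain in June 2013 after the 1st (30 − 1).
Full months from July 2013 through June 2015 contribute their day counts.
Then 30 days into July 2015.
Total: 29 + 31 + 31 + 30 + 31 + 30 + 31 + 31 + 28 + 31 + 30 + 31 + 30 + 31 + 31 + 30 + 31 + 30 + 31 + 31 + 28 + 31 + 30 + 31 + 30 + 30 = 789.

789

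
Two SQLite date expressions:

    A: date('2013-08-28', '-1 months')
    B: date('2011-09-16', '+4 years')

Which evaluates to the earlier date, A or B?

A

A = 2013-07-28.
B = 2015-09-16.
A is earlier.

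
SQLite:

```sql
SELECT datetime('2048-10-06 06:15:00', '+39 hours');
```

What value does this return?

2048-10-07 21:15:00

+39 hours from 2048-10-06 06:15:00 is 2048-10-07 21:15:00 (crosses midnight).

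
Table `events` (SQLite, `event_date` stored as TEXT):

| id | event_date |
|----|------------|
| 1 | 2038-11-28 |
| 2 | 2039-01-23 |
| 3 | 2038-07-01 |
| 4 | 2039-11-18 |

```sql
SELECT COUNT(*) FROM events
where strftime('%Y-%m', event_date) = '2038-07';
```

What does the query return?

1

Rows with year-month 2038-07: 2038-07-01 → 1.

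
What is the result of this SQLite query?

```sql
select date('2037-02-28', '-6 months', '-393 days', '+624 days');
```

Adding -6 months to 2037-02-28 gives 2036-08-28.
Applying '-393 days' to 2036-08-28: counting 393 days back gives 2035-08-01.
Applying '+624 days' to 2035-08-01: counting 624 days forward gives 2037-04-16.

2037-04-16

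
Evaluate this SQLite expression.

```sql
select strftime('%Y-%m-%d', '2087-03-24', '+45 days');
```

2087-05-08

First apply '+45 days': 2087-03-24 → 2087-05-08.
`%Y-%m-%d` extracts the ISO date: 2087-05-08.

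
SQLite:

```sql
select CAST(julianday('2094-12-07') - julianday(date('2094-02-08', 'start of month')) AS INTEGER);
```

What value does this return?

`start of month` rewinds 2094-02-08 to 2094-02-01.
27 days remain in February 2094 after the 1st (28 − 1).
Full months from March 2094 through November 2094 contribute their day counts.
Then 7 days into December 2094.
Total: 27 + 31 + 30 + 31 + 30 + 31 + 31 + 30 + 31 + 30 + 7 = 309.

309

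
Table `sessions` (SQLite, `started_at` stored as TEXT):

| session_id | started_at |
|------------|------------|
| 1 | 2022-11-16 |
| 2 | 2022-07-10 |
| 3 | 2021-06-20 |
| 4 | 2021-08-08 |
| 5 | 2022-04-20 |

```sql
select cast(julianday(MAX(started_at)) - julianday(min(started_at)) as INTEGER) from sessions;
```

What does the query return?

MIN = 2021-06-20, MAX = 2022-11-16.
10 days remain in June 2021 after the 20th (30 − 20).
Full months from July 2021 through October 2022 contribute their day counts.
Then 16 days into November 2022.
Total: 10 + 31 + 31 + 30 + 31 + 30 + 31 + 31 + 28 + 31 + 30 + 31 + 30 + 31 + 31 + 30 + 31 + 16 = 514.

514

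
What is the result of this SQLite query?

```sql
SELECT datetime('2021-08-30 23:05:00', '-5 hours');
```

2021-08-30 18:05:00

-5 hours from 2021-08-30 23:05:00 is 2021-08-30 18:05:00.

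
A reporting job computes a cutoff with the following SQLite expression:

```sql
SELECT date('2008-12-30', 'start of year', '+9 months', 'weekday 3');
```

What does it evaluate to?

2008-10-01

`start of year` rewinds 2008-12-30 to 2008-01-01.
Adding +9 months to 2008-01-01 gives 2008-10-01.
`weekday 3` advances to the next Wednesday; 2008-10-01 is already a Wednesday, so it stays at 2008-10-01.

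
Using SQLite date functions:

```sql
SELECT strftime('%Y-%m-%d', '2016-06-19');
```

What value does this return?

`%Y-%m-%d` extracts the ISO date: 2016-06-19.

2016-06-19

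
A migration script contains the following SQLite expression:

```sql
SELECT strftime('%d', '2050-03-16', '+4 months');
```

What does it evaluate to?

16

First apply '+4 months': 2050-03-16 → 2050-07-16.
`%d` extracts the 2-digit day of month: 16.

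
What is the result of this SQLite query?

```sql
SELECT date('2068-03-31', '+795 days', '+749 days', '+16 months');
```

Applying '+795 days' to 2068-03-31: counting 795 days forward gives 2070-06-04.
Applying '+749 days' to 2070-06-04: counting 749 days forward gives 2072-06-22.
Adding +16 months to 2072-06-22 gives 2073-10-22.

2073-10-22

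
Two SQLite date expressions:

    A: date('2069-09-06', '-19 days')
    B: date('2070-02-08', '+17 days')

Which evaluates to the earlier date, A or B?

A = 2069-08-18.
B = 2070-02-25.
A is earlier.

A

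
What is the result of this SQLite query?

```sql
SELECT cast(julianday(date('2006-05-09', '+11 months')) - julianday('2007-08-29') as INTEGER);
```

-142

Adding +11 months to 2006-05-09 gives 2007-04-09.
21 days remain in April 2007 after the 9th (30 − 9).
May 2007: 31 days.
June 2007: 30 days.
July 2007: 31 days.
Then 29 days into August 2007.
Total: 21 + 31 + 30 + 31 + 29 = 142.
The subtraction is earlier − later, so the result is −142 → -142.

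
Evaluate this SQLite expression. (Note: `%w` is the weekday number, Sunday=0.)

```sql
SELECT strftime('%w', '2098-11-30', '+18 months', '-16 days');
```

5

First apply '+18 months', '-16 days': 2098-11-30 → 2100-05-14.
2100-05-14 is a Friday; with Sunday=0 that is 5.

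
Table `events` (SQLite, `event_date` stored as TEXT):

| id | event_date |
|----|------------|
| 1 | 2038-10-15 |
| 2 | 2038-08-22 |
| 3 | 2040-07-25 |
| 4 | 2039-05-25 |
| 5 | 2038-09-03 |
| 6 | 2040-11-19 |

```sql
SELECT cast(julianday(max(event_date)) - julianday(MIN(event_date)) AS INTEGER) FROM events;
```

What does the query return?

MIN = 2038-08-22, MAX = 2040-11-19.
9 days remain in August 2038 after the 22nd (31 − 22).
Full months from September 2038 through October 2040 contribute their day counts.
Then 19 days into November 2040.
Total: 9 + 30 + 31 + 30 + 31 + 31 + 28 + 31 + 30 + 31 + 30 + 31 + 31 + 30 + 31 + 30 + 31 + 31 + 29 + 31 + 30 + 31 + 30 + 31 + 31 + 30 + 31 + 19 = 820.

820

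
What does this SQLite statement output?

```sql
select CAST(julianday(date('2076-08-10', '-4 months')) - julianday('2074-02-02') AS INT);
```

Adding -4 months to 2076-08-10 gives 2076-04-10.
26 days remain in February 2074 after the 2nd (28 − 2).
Full months from March 2074 through March 2076 contribute their day counts.
Then 10 days into April 2076.
Total: 26 + 31 + 30 + 31 + 30 + 31 + 31 + 30 + 31 + 30 + 31 + 31 + 28 + 31 + 30 + 31 + 30 + 31 + 31 + 30 + 31 + 30 + 31 + 31 + 29 + 31 + 10 = 798.

798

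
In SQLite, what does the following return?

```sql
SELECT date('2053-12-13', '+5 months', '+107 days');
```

Adding +5 months to 2053-12-13 gives 2054-05-13.
Applying '+107 days' to 2054-05-13: counting 107 days forward gives 2054-08-28.

2054-08-28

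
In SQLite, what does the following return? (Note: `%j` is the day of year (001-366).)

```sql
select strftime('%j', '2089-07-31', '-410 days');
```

168

First apply '-410 days': 2089-07-31 → 2088-06-16.
Day-of-year for 2088-06-16: days since 2088-01-01 inclusive = 168, zero-padded to 168.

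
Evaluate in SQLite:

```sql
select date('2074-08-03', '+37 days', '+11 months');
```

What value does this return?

August 2074 has 31 days; 28 remain after the 3rd, so 29 days reach 2074-09-01.
Advancing 8 more days within September lands on 2074-09-09.
Adding +11 months to 2074-09-09 gives 2075-08-09.

2075-08-09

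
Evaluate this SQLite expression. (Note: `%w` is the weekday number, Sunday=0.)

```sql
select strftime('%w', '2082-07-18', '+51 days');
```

1

First apply '+51 days': 2082-07-18 → 2082-09-07.
2082-09-07 is a Monday; with Sunday=0 that is 1.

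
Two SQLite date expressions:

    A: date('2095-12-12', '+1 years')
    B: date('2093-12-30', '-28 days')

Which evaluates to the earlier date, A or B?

B

A = 2096-12-12.
B = 2093-12-02.
B is earlier.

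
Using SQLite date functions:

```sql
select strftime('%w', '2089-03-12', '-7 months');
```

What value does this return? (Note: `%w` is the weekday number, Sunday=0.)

4

First apply '-7 months': 2089-03-12 → 2088-08-12.
2088-08-12 is a Thursday; with Sunday=0 that is 4.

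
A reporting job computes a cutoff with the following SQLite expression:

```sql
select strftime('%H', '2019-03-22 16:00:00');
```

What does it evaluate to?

16

`%H` extracts the 2-digit hour (00-23): 16.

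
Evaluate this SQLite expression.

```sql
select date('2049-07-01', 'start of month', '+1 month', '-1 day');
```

2049-07-31

`start of month` rewinds 2049-07-01 to 2049-07-01.
Adding +1 month to 2049-07-01 gives 2049-08-01.
Going back 1 day from 2049-08-01 reaches 2049-07-31 (last day of July, 31 days).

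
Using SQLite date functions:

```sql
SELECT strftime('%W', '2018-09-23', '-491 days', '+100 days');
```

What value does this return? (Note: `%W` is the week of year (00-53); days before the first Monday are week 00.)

First apply '-491 days', '+100 days': 2018-09-23 → 2017-08-28.
2017-08-28 is a Monday. SQLite's %W counts Mondays since the year started; the result is 35.

35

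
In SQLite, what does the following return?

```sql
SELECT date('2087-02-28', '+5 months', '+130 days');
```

Adding +5 months to 2087-02-28 gives 2087-07-28.
Applying '+130 days' to 2087-07-28: counting 130 days forward gives 2087-12-05.

2087-12-05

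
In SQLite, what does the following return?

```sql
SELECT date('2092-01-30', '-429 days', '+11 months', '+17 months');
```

Applying '-429 days' to 2092-01-30: counting 429 days back gives 2090-11-27.
Adding +11 months to 2090-11-27 gives 2091-10-27.
Adding +17 months to 2091-10-27 gives 2093-03-27.

2093-03-27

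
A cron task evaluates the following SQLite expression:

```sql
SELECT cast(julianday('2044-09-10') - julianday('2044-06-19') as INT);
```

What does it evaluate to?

83

11 days remain in June 2044 after the 19th (30 − 19).
July 2044: 31 days.
August 2044: 31 days.
Then 10 days into September 2044.
Total: 11 + 31 + 31 + 10 = 83.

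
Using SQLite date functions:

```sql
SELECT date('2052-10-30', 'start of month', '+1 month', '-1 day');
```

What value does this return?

`start of month` rewinds 2052-10-30 to 2052-10-01.
Adding +1 month to 2052-10-01 gives 2052-11-01.
Going back 1 day from 2052-11-01 reaches 2052-10-31 (last day of October, 31 days).

2052-10-31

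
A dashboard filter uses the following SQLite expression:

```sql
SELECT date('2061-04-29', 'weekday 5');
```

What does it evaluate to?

`weekday 5` advances to the next Friday; 2061-04-29 is already a Friday, so it stays at 2061-04-29.

2061-04-29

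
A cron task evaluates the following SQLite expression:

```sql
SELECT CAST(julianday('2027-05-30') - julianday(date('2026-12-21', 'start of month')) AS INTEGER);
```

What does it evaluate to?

180

`start of month` rewinds 2026-12-21 to 2026-12-01.
30 days remain in December 2026 after the 1st (31 − 1).
January 2027: 31 days.
February 2027: 28 days.
March 2027: 31 days.
April 2027: 30 days.
Then 30 days into May 2027.
Total: 30 + 31 + 28 + 31 + 30 + 30 = 180.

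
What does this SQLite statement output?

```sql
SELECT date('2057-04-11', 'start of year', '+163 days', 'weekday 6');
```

2057-06-16

`start of year` rewinds 2057-04-11 to 2057-01-01.
Applying '+163 days' to 2057-01-01: counting 163 days forward gives 2057-06-13.
`weekday 6` advances to the next Saturday; 2057-06-13 is a Wednesday, so it moves forward to 2057-06-16.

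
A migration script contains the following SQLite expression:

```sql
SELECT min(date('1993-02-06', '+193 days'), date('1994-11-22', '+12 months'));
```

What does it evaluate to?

date('1993-02-06', '+193 days') → 1993-08-18.
date('1994-11-22', '+12 months') → 1995-11-22.
Earlier of the two is 1993-08-18.

1993-08-18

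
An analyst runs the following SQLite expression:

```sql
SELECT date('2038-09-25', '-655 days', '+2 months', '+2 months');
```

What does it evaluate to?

Applying '-655 days' to 2038-09-25: counting 655 days back gives 2036-12-09.
Adding +2 months to 2036-12-09 gives 2037-02-09.
Adding +2 months to 2037-02-09 gives 2037-04-09.

2037-04-09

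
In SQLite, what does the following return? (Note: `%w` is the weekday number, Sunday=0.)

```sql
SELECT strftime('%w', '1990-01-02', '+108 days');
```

First apply '+108 days': 1990-01-02 → 1990-04-20.
1990-04-20 is a Friday; with Sunday=0 that is 5.

5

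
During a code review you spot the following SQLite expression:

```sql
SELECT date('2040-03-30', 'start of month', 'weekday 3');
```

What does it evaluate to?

2040-03-07

`start of month` rewinds 2040-03-30 to 2040-03-01.
`weekday 3` advances to the next Wednesday; 2040-03-01 is a Thursday, so it moves forward to 2040-03-07.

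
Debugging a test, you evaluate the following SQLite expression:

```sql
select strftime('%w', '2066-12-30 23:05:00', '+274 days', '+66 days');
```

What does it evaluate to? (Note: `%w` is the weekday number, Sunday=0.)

First apply '+274 days', '+66 days': 2066-12-30 23:05:00 → 2067-12-05 23:05:00.
2067-12-05 is a Monday; with Sunday=0 that is 1.

1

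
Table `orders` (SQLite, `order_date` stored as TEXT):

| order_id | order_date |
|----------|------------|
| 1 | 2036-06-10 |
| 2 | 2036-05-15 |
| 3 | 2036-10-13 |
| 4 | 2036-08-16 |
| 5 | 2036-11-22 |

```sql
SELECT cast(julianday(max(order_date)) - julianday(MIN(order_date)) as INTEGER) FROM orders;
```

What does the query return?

191

MIN = 2036-05-15, MAX = 2036-11-22.
16 days remain in May 2036 after the 15th (31 − 15).
June 2036: 30 days.
July 2036: 31 days.
August 2036: 31 days.
September 2036: 30 days.
October 2036: 31 days.
Then 22 days into November 2036.
Total: 16 + 30 + 31 + 31 + 30 + 31 + 22 = 191.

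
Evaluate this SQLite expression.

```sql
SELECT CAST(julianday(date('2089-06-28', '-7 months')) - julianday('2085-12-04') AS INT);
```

1090

Adding -7 months to 2089-06-28 gives 2088-11-28.
27 days remain in December 2085 after the 4th (31 − 4).
Full months from January 2086 through October 2088 contribute their day counts.
Then 28 days into November 2088.
Total: 27 + 31 + 28 + 31 + 30 + 31 + 30 + 31 + 31 + 30 + 31 + 30 + 31 + 31 + 28 + 31 + 30 + 31 + 30 + 31 + 31 + 30 + 31 + 30 + 31 + 31 + 29 + 31 + 30 + 31 + 30 + 31 + 31 + 30 + 31 + 28 = 1090.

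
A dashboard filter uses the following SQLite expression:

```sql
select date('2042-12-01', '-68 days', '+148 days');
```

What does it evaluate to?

Applying '-68 days' to 2042-12-01: counting 68 days back gives 2042-09-24.
Applying '+148 days' to 2042-09-24: counting 148 days forward gives 2043-02-19.

2043-02-19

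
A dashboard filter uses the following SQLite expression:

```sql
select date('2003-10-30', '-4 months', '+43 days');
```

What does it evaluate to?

2003-08-12

Adding -4 months to 2003-10-30 gives 2003-06-30.
Applying '+43 days' to 2003-06-30: counting 43 days forward gives 2003-08-12.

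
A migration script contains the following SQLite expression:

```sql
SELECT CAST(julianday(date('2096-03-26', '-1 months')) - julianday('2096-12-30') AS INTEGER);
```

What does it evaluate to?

Adding -1 month to 2096-03-26 gives 2096-02-26.
3 days remain in February 2096 after the 26th (29 − 26).
Full months from March 2096 through November 2096 contribute their day counts.
Then 30 days into December 2096.
Total: 3 + 31 + 30 + 31 + 30 + 31 + 31 + 30 + 31 + 30 + 30 = 308.
The subtraction is earlier − later, so the result is −308 → -308.

-308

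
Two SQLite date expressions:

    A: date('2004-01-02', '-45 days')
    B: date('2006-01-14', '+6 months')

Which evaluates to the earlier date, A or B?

A

A = 2003-11-18.
B = 2006-07-14.
A is earlier.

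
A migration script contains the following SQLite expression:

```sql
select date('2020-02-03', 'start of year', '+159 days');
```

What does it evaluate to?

2020-06-08

`start of year` rewinds 2020-02-03 to 2020-01-01.
Applying '+159 days' to 2020-01-01: counting 159 days forward gives 2020-06-08.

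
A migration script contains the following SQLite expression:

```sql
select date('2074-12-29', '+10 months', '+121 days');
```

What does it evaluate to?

2076-02-27

Adding +10 months to 2074-12-29 gives 2075-10-29.
Applying '+121 days' to 2075-10-29: counting 121 days forward gives 2076-02-27.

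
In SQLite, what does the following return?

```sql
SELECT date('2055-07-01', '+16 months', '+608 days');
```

2058-07-02

Adding +16 months to 2055-07-01 gives 2056-11-01.
Applying '+608 days' to 2056-11-01: counting 608 days forward gives 2058-07-02.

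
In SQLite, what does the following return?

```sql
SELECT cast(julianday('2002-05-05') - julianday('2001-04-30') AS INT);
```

370

0 days remain in April 2001 after the 30th (30 − 30).
Full months from May 2001 through April 2002 contribute their day counts.
Then 5 days into May 2002.
Total: 0 + 31 + 30 + 31 + 31 + 30 + 31 + 30 + 31 + 31 + 28 + 31 + 30 + 5 = 370.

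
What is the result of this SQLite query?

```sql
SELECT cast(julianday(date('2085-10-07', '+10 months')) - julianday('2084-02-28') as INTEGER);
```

Adding +10 months to 2085-10-07 gives 2086-08-07.
1 day remains in February 2084 after the 28th (29 − 28).
Full months from March 2084 through July 2086 contribute their day counts.
Then 7 days into August 2086.
Total: 1 + 31 + 30 + 31 + 30 + 31 + 31 + 30 + 31 + 30 + 31 + 31 + 28 + 31 + 30 + 31 + 30 + 31 + 31 + 30 + 31 + 30 + 31 + 31 + 28 + 31 + 30 + 31 + 30 + 31 + 7 = 891.

891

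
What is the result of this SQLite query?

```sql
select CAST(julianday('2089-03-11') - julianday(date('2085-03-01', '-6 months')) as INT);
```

1652

Adding -6 months to 2085-03-01 gives 2084-09-01.
29 days remain in September 2084 after the 1st (30 − 1).
Full months from October 2084 through February 2089 contribute their day counts.
Then 11 days into March 2089.
Total: 29 + 31 + 30 + 31 + 31 + 28 + 31 + 30 + 31 + 30 + 31 + 31 + 30 + 31 + 30 + 31 + 31 + 28 + 31 + 30 + 31 + 30 + 31 + 31 + 30 + 31 + 30 + 31 + 31 + 28 + 31 + 30 + 31 + 30 + 31 + 31 + 30 + 31 + 30 + 31 + 31 + 29 + 31 + 30 + 31 + 30 + 31 + 31 + 30 + 31 + 30 + 31 + 31 + 28 + 11 = 1652.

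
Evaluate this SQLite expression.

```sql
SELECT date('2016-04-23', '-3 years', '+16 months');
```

2014-08-23

Adding -3 years to 2016-04-23 gives 2013-04-23.
Adding +16 months to 2013-04-23 gives 2014-08-23.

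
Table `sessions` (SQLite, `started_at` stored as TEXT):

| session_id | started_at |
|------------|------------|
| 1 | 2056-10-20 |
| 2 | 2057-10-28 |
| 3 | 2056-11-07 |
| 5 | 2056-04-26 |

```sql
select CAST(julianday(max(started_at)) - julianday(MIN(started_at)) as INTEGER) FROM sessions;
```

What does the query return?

MIN = 2056-04-26, MAX = 2057-10-28.
4 days remain in April 2056 after the 26th (30 − 26).
Full months from May 2056 through September 2057 contribute their day counts.
Then 28 days into October 2057.
Total: 4 + 31 + 30 + 31 + 31 + 30 + 31 + 30 + 31 + 31 + 28 + 31 + 30 + 31 + 30 + 31 + 31 + 30 + 28 = 550.

550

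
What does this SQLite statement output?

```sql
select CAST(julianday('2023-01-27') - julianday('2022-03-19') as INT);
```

12 days remain in March 2022 after the 19th (31 − 19).
Full months from April 2022 through December 2022 contribute their day counts.
Then 27 days into January 2023.
Total: 12 + 30 + 31 + 30 + 31 + 31 + 30 + 31 + 30 + 31 + 27 = 314.

314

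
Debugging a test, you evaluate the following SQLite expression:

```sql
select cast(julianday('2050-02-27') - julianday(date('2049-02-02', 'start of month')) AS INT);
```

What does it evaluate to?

391

`start of month` rewinds 2049-02-02 to 2049-02-01.
27 days remain in February 2049 after the 1st (28 − 1).
Full months from March 2049 through January 2050 contribute their day counts.
Then 27 days into February 2050.
Total: 27 + 31 + 30 + 31 + 30 + 31 + 31 + 30 + 31 + 30 + 31 + 31 + 27 = 391.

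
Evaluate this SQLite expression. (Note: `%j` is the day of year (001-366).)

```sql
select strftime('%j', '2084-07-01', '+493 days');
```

First apply '+493 days': 2084-07-01 → 2085-11-06.
Day-of-year for 2085-11-06: days since 2085-01-01 inclusive = 310, zero-padded to 310.

310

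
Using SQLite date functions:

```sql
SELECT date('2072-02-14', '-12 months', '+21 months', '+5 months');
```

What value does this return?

2073-04-14

Adding -12 months to 2072-02-14 gives 2071-02-14.
Adding +21 months to 2071-02-14 gives 2072-11-14.
Adding +5 months to 2072-11-14 gives 2073-04-14.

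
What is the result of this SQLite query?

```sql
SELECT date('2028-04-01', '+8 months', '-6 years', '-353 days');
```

Adding +8 months to 2028-04-01 gives 2028-12-01.
Adding -6 years to 2028-12-01 gives 2022-12-01.
Applying '-353 days' to 2022-12-01: counting 353 days back gives 2021-12-13.

2021-12-13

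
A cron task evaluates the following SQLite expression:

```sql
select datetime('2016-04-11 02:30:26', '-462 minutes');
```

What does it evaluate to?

2016-04-10 18:48:26

462 minutes = 7h 42m; -462 minutes from 2016-04-11 02:30:26 is 2016-04-10 18:48:26 (crosses midnight).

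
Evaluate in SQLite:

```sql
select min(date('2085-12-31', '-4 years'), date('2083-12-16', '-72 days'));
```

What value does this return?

2081-12-31

date('2085-12-31', '-4 years') → 2081-12-31.
date('2083-12-16', '-72 days') → 2083-10-05.
Earlier of the two is 2081-12-31.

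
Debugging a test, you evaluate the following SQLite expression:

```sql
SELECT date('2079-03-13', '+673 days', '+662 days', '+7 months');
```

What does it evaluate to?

Applying '+673 days' to 2079-03-13: counting 673 days forward gives 2081-01-14.
Applying '+662 days' to 2081-01-14: counting 662 days forward gives 2082-11-07.
Adding +7 months to 2082-11-07 gives 2083-06-07.

2083-06-07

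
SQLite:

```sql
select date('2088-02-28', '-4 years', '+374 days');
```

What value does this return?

2085-03-08

Adding -4 years to 2088-02-28 gives 2084-02-28.
Applying '+374 days' to 2084-02-28: counting 374 days forward gives 2085-03-08.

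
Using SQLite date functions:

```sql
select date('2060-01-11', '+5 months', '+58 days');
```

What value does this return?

Adding +5 months to 2060-01-11 gives 2060-06-11.
Applying '+58 days' to 2060-06-11: counting 58 days forward gives 2060-08-08.

2060-08-08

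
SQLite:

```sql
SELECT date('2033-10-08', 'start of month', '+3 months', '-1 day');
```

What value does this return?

`start of month` rewinds 2033-10-08 to 2033-10-01.
Adding +3 months to 2033-10-01 gives 2034-01-01.
Going back 1 day from 2034-01-01 reaches 2033-12-31 (last day of December, 31 days).

2033-12-31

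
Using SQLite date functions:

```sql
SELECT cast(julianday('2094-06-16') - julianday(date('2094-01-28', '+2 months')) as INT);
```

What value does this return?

Adding +2 months to 2094-01-28 gives 2094-03-28.
3 days remain in March 2094 after the 28th (31 − 28).
April 2094: 30 days.
May 2094: 31 days.
Then 16 days into June 2094.
Total: 3 + 30 + 31 + 16 = 80.

80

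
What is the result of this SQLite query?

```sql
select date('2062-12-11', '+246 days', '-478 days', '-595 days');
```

2060-09-05

Applying '+246 days' to 2062-12-11: counting 246 days forward gives 2063-08-14.
Applying '-478 days' to 2063-08-14: counting 478 days back gives 2062-04-23.
Applying '-595 days' to 2062-04-23: counting 595 days back gives 2060-09-05.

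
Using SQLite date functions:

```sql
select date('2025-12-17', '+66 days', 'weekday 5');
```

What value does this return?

Applying '+66 days' to 2025-12-17: counting 66 days forward gives 2026-02-21.
`weekday 5` advances to the next Friday; 2026-02-21 is a Saturday, so it moves forward to 2026-02-27.

2026-02-27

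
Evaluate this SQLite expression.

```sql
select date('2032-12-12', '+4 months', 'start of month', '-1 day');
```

Adding +4 months to 2032-12-12 gives 2033-04-12.
`start of month` rewinds 2033-04-12 to 2033-04-01.
Going back 1 day from 2033-04-01 reaches 2033-03-31 (last day of March, 31 days).

2033-03-31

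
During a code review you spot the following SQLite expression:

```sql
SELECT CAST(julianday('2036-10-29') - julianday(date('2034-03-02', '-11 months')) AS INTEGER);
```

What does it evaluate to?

Adding -11 months to 2034-03-02 gives 2033-04-02.
28 days remain in April 2033 after the 2nd (30 − 2).
Full months from May 2033 through September 2036 contribute their day counts.
Then 29 days into October 2036.
Total: 28 + 31 + 30 + 31 + 31 + 30 + 31 + 30 + 31 + 31 + 28 + 31 + 30 + 31 + 30 + 31 + 31 + 30 + 31 + 30 + 31 + 31 + 28 + 31 + 30 + 31 + 30 + 31 + 31 + 30 + 31 + 30 + 31 + 31 + 29 + 31 + 30 + 31 + 30 + 31 + 31 + 30 + 29 = 1306.

1306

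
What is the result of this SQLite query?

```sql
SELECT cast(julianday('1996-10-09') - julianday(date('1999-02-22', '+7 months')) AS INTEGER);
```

Adding +7 months to 1999-02-22 gives 1999-09-22.
22 days remain in October 1996 after the 9th (31 − 9).
Full months from November 1996 through August 1999 contribute their day counts.
Then 22 days into September 1999.
Total: 22 + 30 + 31 + 31 + 28 + 31 + 30 + 31 + 30 + 31 + 31 + 30 + 31 + 30 + 31 + 31 + 28 + 31 + 30 + 31 + 30 + 31 + 31 + 30 + 31 + 30 + 31 + 31 + 28 + 31 + 30 + 31 + 30 + 31 + 31 + 22 = 1078.
The subtraction is earlier − later, so the result is −1078 → -1078.

-1078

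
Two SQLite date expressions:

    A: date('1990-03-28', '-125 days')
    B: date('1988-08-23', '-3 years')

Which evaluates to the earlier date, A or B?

A = 1989-11-23.
B = 1985-08-23.
B is earlier.

B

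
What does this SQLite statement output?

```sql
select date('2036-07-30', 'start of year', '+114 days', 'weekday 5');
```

2036-04-25

`start of year` rewinds 2036-07-30 to 2036-01-01.
Applying '+114 days' to 2036-01-01: counting 114 days forward gives 2036-04-24.
`weekday 5` advances to the next Friday; 2036-04-24 is a Thursday, so it moves forward to 2036-04-25.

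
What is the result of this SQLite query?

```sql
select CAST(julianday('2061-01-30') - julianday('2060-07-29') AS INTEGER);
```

2 days remain in July 2060 after the 29th (31 − 29).
August 2060: 31 days.
September 2060: 30 days.
October 2060: 31 days.
November 2060: 30 days.
December 2060: 31 days.
Then 30 days into January 2061.
Total: 2 + 31 + 30 + 31 + 30 + 31 + 30 = 185.

185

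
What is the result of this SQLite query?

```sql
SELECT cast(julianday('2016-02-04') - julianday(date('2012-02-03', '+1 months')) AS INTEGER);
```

1433

Adding +1 month to 2012-02-03 gives 2012-03-03.
28 days remain in March 2012 after the 3rd (31 − 3).
Full months from April 2012 through January 2016 contribute their day counts.
Then 4 days into February 2016.
Total: 28 + 30 + 31 + 30 + 31 + 31 + 30 + 31 + 30 + 31 + 31 + 28 + 31 + 30 + 31 + 30 + 31 + 31 + 30 + 31 + 30 + 31 + 31 + 28 + 31 + 30 + 31 + 30 + 31 + 31 + 30 + 31 + 30 + 31 + 31 + 28 + 31 + 30 + 31 + 30 + 31 + 31 + 30 + 31 + 30 + 31 + 31 + 4 = 1433.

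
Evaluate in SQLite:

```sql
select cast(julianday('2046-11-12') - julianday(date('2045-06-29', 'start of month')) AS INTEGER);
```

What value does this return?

`start of month` rewinds 2045-06-29 to 2045-06-01.
29 days remain in June 2045 after the 1st (30 − 1).
Full months from July 2045 through October 2046 contribute their day counts.
Then 12 days into November 2046.
Total: 29 + 31 + 31 + 30 + 31 + 30 + 31 + 31 + 28 + 31 + 30 + 31 + 30 + 31 + 31 + 30 + 31 + 12 = 529.

529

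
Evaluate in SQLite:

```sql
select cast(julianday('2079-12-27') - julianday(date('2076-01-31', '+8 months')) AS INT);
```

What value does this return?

Adding +8 months to 2076-01-31 targets 2076-09-31. September 2076 has only 30 days, so SQLite normalizes the 1-day overflow forward to 2076-10-01.
30 days remain in October 2076 after the 1st (31 − 1).
Full months from November 2076 through November 2079 contribute their day counts.
Then 27 days into December 2079.
Total: 30 + 30 + 31 + 31 + 28 + 31 + 30 + 31 + 30 + 31 + 31 + 30 + 31 + 30 + 31 + 31 + 28 + 31 + 30 + 31 + 30 + 31 + 31 + 30 + 31 + 30 + 31 + 31 + 28 + 31 + 30 + 31 + 30 + 31 + 31 + 30 + 31 + 30 + 27 = 1182.

1182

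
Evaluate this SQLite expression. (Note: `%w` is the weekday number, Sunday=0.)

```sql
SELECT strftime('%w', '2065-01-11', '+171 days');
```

3

First apply '+171 days': 2065-01-11 → 2065-07-01.
2065-07-01 is a Wednesday; with Sunday=0 that is 3.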